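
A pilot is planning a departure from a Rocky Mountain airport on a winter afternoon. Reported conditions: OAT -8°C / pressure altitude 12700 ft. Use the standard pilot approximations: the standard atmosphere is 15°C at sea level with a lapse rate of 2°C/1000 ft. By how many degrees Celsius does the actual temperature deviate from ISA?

ISA+2.4°C

ISA temperature at 12700 ft = 15 − 2 × (12700/1000) = -10.4°C.
Deviation = OAT − ISA = -8 − (-10.4) = +2.4°C.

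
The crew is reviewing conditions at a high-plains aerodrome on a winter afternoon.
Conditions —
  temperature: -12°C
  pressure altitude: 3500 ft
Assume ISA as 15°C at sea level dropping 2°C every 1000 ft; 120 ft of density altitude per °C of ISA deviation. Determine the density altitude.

ISA temperature at 3500 ft = 15 − 2 × (3500/1000) = 8°C.
ISA deviation = -12 − 8 = -20°C.
Density altitude = 3500 + 120 × (-20) = 3500 + (-2400) = 1100 ft.

1100 ft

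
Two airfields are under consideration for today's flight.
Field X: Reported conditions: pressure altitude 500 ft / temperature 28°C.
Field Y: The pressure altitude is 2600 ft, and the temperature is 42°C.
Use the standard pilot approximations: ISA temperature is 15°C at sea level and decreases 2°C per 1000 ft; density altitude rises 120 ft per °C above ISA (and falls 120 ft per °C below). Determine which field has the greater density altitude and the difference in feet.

Field Y by 4284 ft

Field X: ISA temp = 14°C, deviation +14°C, DA = 500 + 120 × 14 = 2180 ft.
Field Y: ISA temp = 9.8°C, deviation +32.2°C, DA = 2600 + 120 × 32.2 = 6464 ft.
Field Y is higher by 6464 − 2180 = 4284 ft.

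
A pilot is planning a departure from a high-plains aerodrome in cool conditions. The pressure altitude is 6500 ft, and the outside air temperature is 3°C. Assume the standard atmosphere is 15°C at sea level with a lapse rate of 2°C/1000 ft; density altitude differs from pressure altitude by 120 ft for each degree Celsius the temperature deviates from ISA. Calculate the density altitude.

ISA temperature at 6500 ft = 15 − 2 × (6500/1000) = 2°C.
ISA deviation = 3 − 2 = +1°C.
Density altitude = 6500 + 120 × (1) = 6500 + (+120) = 6620 ft.

6620 ft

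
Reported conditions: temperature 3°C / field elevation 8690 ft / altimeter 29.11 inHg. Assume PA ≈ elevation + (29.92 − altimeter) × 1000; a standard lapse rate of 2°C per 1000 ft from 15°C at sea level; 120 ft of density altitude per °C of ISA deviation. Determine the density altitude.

10340 ft

Pressure altitude = 8690 + (29.92 − 29.11) × 1000 = 8690 + (+810) = 9500 ft.
ISA temperature at 9500 ft = 15 − 2 × (9500/1000) = -4°C.
ISA deviation = 3 − (-4) = +7°C.
Density altitude = 9500 + 120 × (7) = 10340 ft.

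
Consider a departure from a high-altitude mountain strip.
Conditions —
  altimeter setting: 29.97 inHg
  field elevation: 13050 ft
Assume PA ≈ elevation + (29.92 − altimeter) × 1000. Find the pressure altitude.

Pressure correction = (29.92 − 29.97) × 1000 = -50 ft.
Pressure altitude = 13050 + (-50) = 13000 ft.

13000 ft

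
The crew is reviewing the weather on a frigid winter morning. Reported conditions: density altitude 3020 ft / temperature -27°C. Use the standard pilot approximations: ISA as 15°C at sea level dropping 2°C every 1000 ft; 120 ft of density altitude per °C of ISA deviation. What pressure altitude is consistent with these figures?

DA = PA + 120 × (OAT − (15 − 2·PA/1000)) = PA + 120·OAT − 1800 + 0.24·PA = 1.24·PA + 120·OAT − 1800.
So 1.24·PA = 3020 − 120 × (-27) + 1800 = 8060.
PA = 8060 / 1.24 = 6500 ft.

6500 ft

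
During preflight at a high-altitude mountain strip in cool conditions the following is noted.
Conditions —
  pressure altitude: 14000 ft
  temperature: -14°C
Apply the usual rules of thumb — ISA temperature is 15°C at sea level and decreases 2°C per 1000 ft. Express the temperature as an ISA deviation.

ISA temperature at 14000 ft = 15 − 2 × (14000/1000) = -13°C.
Deviation = OAT − ISA = -14 − (-13) = -1°C.

ISA-1°C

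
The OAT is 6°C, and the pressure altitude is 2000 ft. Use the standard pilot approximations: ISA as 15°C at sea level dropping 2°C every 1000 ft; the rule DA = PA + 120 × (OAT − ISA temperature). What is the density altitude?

ISA temperature at 2000 ft = 15 − 2 × (2000/1000) = 11°C.
ISA deviation = 6 − 11 = -5°C.
Density altitude = 2000 + 120 × (-5) = 2000 + (-600) = 1400 ft.

1400 ft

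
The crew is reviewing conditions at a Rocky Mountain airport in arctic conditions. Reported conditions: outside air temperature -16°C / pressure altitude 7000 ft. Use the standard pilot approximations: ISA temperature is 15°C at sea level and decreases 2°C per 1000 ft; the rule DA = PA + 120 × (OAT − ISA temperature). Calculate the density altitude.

4960 ft

ISA temperature at 7000 ft = 15 − 2 × (7000/1000) = 1°C.
ISA deviation = -16 − 1 = -17°C.
Density altitude = 7000 + 120 × (-17) = 7000 + (-2040) = 4960 ft.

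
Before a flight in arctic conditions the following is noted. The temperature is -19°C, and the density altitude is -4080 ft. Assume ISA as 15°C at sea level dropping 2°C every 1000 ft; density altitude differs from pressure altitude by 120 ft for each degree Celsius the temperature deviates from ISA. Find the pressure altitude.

DA = PA + 120 × (OAT − (15 − 2·PA/1000)) = PA + 120·OAT − 1800 + 0.24·PA = 1.24·PA + 120·OAT − 1800.
So 1.24·PA = -4080 − 120 × (-19) + 1800 = 0.
PA = 0 / 1.24 = 0 ft.

0 ft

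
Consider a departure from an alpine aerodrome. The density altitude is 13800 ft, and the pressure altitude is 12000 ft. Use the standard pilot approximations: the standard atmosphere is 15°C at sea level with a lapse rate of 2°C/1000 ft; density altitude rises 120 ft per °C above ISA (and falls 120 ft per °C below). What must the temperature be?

Density altitude − pressure altitude = 13800 − 12000 = +1800 ft.
At 120 ft/°C that is an ISA deviation of 1800/120 = +15°C.
ISA temperature at 12000 ft = 15 − 2 × (12000/1000) = -9°C.
OAT = ISA + deviation = -9 + (+15) = 6°C.

6°C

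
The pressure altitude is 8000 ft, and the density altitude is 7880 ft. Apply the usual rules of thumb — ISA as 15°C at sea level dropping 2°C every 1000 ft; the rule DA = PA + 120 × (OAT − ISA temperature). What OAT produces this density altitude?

-2°C

Density altitude − pressure altitude = 7880 − 8000 = -120 ft.
At 120 ft/°C that is an ISA deviation of -120/120 = -1°C.
ISA temperature at 8000 ft = 15 − 2 × (8000/1000) = -1°C.
OAT = ISA + deviation = -1 + (-1) = -2°C.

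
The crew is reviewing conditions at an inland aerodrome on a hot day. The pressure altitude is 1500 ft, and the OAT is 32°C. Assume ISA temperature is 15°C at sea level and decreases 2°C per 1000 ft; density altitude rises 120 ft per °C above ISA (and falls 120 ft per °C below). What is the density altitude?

3900 ft

ISA temperature at 1500 ft = 15 − 2 × (1500/1000) = 12°C.
ISA deviation = 32 − 12 = +20°C.
Density altitude = 1500 + 120 × (20) = 1500 + (+2400) = 3900 ft.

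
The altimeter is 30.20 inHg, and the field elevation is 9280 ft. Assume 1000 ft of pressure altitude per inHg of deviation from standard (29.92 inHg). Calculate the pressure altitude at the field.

Pressure correction = (29.92 − 30.20) × 1000 = -280 ft.
Pressure altitude = 9280 + (-280) = 9000 ft.

9000 ft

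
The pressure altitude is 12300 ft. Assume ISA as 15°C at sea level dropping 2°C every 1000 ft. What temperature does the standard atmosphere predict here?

ISA temperature = 15 − 2 × (12300/1000) = 15 − 24.6 = -9.6°C.

-9.6°C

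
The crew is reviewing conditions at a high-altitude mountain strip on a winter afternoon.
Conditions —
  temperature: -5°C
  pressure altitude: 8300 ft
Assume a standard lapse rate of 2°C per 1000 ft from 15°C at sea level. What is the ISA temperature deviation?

ISA temperature at 8300 ft = 15 − 2 × (8300/1000) = -1.6°C.
Deviation = OAT − ISA = -5 − (-1.6) = -3.4°C.

ISA-3.4°C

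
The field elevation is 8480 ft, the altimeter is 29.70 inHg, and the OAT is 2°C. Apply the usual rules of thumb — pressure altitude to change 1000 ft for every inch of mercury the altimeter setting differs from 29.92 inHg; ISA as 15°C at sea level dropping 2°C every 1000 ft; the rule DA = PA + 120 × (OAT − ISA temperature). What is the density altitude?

9228 ft

Pressure altitude = 8480 + (29.92 − 29.70) × 1000 = 8480 + (+220) = 8700 ft.
ISA temperature at 8700 ft = 15 − 2 × (8700/1000) = -2.4°C.
ISA deviation = 2 − (-2.4) = +4.4°C.
Density altitude = 8700 + 120 × (4.4) = 9228 ft.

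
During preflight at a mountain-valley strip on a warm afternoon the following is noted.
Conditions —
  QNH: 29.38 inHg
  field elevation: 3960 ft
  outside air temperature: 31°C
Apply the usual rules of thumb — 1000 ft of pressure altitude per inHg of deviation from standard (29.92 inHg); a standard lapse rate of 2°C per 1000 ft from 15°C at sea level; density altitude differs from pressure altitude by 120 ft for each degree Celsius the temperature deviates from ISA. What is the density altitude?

Pressure altitude = 3960 + (29.92 − 29.38) × 1000 = 3960 + (+540) = 4500 ft.
ISA temperature at 4500 ft = 15 − 2 × (4500/1000) = 6°C.
ISA deviation = 31 − 6 = +25°C.
Density altitude = 4500 + 120 × (25) = 7500 ft.

7500 ft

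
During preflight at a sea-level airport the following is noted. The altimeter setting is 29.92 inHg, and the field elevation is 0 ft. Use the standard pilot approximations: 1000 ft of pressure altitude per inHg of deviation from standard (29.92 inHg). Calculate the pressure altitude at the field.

0 ft

Pressure correction = (29.92 − 29.92) × 1000 = 0 ft.
Pressure altitude = 0 + (0) = 0 ft.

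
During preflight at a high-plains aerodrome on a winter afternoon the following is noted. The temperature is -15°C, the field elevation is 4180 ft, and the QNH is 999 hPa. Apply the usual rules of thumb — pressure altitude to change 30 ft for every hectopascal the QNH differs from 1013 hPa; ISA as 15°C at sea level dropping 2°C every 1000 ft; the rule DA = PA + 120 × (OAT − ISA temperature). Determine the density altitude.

2104 ft

Pressure altitude = 4180 + (1013 − 999) × 30 = 4180 + (+420) = 4600 ft.
ISA temperature at 4600 ft = 15 − 2 × (4600/1000) = 5.8°C.
ISA deviation = -15 − 5.8 = -20.8°C.
Density altitude = 4600 + 120 × (-20.8) = 2104 ft.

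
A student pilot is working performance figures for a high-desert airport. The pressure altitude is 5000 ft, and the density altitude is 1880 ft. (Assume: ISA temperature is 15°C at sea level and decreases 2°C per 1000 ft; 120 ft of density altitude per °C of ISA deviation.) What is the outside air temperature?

-21°C

Density altitude − pressure altitude = 1880 − 5000 = -3120 ft.
At 120 ft/°C that is an ISA deviation of -3120/120 = -26°C.
ISA temperature at 5000 ft = 15 − 2 × (5000/1000) = 5°C.
OAT = ISA + deviation = 5 + (-26) = -21°C.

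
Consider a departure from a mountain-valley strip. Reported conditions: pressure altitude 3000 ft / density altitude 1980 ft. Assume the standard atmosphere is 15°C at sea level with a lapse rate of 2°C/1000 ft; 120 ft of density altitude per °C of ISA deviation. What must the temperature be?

Density altitude − pressure altitude = 1980 − 3000 = -1020 ft.
At 120 ft/°C that is an ISA deviation of -1020/120 = -8.5°C.
ISA temperature at 3000 ft = 15 − 2 × (3000/1000) = 9°C.
OAT = ISA + deviation = 9 + (-8.5) = 0.5°C.

0.5°C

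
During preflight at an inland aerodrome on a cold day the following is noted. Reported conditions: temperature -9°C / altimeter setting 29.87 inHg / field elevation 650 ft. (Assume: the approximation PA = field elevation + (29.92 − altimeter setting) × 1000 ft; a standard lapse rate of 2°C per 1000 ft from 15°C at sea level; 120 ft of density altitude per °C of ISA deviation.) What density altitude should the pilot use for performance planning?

-2012 ft

Pressure altitude = 650 + (29.92 − 29.87) × 1000 = 650 + (+50) = 700 ft.
ISA temperature at 700 ft = 15 − 2 × (700/1000) = 13.6°C.
ISA deviation = -9 − 13.6 = -22.6°C.
Density altitude = 700 + 120 × (-22.6) = -2012 ft.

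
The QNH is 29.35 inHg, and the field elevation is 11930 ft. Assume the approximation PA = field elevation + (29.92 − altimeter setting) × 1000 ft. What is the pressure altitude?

Pressure correction = (29.92 − 29.35) × 1000 = +570 ft.
Pressure altitude = 11930 + (+570) = 12500 ft.

12500 ft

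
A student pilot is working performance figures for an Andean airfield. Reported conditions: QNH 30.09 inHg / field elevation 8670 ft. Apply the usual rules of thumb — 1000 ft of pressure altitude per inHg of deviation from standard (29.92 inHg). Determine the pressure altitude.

Pressure correction = (29.92 − 30.09) × 1000 = -170 ft.
Pressure altitude = 8670 + (-170) = 8500 ft.

8500 ft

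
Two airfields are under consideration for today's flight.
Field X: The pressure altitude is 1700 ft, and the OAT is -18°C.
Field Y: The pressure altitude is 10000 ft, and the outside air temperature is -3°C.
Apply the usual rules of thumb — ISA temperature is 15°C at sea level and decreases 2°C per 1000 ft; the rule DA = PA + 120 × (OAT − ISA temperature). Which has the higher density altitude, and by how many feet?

Field X: ISA temp = 11.6°C, deviation -29.6°C, DA = 1700 + 120 × (-29.6) = -1852 ft.
Field Y: ISA temp = -5°C, deviation +2°C, DA = 10000 + 120 × 2 = 10240 ft.
Field Y is higher by 10240 − (-1852) = 12092 ft.

Field Y by 12092 ft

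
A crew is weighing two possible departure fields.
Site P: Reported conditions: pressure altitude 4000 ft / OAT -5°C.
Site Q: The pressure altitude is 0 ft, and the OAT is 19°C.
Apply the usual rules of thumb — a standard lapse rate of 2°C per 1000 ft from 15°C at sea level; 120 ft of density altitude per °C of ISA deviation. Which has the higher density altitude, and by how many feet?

Site P: ISA temp = 7°C, deviation -12°C, DA = 4000 + 120 × (-12) = 2560 ft.
Site Q: ISA temp = 15°C, deviation +4°C, DA = 0 + 120 × 4 = 480 ft.
Site P is higher by 2560 − 480 = 2080 ft.

Site P by 2080 ft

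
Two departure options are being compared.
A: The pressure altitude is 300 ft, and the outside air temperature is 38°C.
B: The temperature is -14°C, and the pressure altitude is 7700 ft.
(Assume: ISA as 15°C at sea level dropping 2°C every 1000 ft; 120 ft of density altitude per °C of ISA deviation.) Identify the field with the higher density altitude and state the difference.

A: ISA temp = 14.4°C, deviation +23.6°C, DA = 300 + 120 × 23.6 = 3132 ft.
B: ISA temp = -0.4°C, deviation -13.6°C, DA = 7700 + 120 × (-13.6) = 6068 ft.
B is higher by 6068 − 3132 = 2936 ft.

B by 2936 ft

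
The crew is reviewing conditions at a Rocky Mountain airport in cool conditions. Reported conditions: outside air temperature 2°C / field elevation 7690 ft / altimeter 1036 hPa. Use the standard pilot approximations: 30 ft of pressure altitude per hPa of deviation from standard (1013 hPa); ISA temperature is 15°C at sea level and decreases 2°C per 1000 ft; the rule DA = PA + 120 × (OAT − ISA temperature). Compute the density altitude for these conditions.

Pressure altitude = 7690 + (1013 − 1036) × 30 = 7690 + (-690) = 7000 ft.
ISA temperature at 7000 ft = 15 − 2 × (7000/1000) = 1°C.
ISA deviation = 2 − 1 = +1°C.
Density altitude = 7000 + 120 × (1) = 7120 ft.

7120 ft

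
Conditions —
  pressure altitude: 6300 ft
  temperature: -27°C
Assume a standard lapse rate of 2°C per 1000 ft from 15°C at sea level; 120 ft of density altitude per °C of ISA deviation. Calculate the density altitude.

2772 ft

ISA temperature at 6300 ft = 15 − 2 × (6300/1000) = 2.4°C.
ISA deviation = -27 − 2.4 = -29.4°C.
Density altitude = 6300 + 120 × (-29.4) = 6300 + (-3528) = 2772 ft.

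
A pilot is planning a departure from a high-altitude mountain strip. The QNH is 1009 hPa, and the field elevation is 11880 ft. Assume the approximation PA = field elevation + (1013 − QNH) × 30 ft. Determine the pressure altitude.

12000 ft

Pressure correction = (1013 − 1009) × 30 = +120 ft.
Pressure altitude = 11880 + (+120) = 12000 ft.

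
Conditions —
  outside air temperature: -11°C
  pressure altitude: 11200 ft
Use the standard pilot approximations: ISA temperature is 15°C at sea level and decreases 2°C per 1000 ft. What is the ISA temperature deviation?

ISA temperature at 11200 ft = 15 − 2 × (11200/1000) = -7.4°C.
Deviation = OAT − ISA = -11 − (-7.4) = -3.6°C.

ISA-3.6°C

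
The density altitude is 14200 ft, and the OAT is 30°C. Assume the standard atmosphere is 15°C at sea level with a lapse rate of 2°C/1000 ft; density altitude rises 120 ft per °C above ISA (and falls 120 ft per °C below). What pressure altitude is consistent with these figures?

10000 ft

DA = PA + 120 × (OAT − (15 − 2·PA/1000)) = PA + 120·OAT − 1800 + 0.24·PA = 1.24·PA + 120·OAT − 1800.
So 1.24·PA = 14200 − 120 × 30 + 1800 = 12400.
PA = 12400 / 1.24 = 10000 ft.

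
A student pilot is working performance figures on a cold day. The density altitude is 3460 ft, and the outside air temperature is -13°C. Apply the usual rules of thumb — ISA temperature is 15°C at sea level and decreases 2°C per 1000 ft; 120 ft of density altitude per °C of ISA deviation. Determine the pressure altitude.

DA = PA + 120 × (OAT − (15 − 2·PA/1000)) = PA + 120·OAT − 1800 + 0.24·PA = 1.24·PA + 120·OAT − 1800.
So 1.24·PA = 3460 − 120 × (-13) + 1800 = 6820.
PA = 6820 / 1.24 = 5500 ft.

5500 ft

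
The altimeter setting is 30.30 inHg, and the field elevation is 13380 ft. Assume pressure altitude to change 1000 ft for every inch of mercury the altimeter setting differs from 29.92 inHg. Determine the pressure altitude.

Pressure correction = (29.92 − 30.30) × 1000 = -380 ft.
Pressure altitude = 13380 + (-380) = 13000 ft.

13000 ft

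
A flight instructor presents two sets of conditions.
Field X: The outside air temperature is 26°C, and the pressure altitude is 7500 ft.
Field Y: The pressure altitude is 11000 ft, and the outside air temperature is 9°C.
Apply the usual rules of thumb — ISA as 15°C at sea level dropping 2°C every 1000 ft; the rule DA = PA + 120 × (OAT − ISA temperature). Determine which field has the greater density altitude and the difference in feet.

Field Y by 2300 ft

Field X: ISA temp = 0°C, deviation +26°C, DA = 7500 + 120 × 26 = 10620 ft.
Field Y: ISA temp = -7°C, deviation +16°C, DA = 11000 + 120 × 16 = 12920 ft.
Field Y is higher by 12920 − 10620 = 2300 ft.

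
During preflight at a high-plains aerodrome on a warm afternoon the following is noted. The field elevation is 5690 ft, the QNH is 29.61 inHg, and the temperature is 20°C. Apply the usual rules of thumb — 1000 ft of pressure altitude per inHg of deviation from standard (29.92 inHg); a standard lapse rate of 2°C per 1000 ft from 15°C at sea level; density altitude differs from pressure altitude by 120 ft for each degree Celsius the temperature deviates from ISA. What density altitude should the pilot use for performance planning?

Pressure altitude = 5690 + (29.92 − 29.61) × 1000 = 5690 + (+310) = 6000 ft.
ISA temperature at 6000 ft = 15 − 2 × (6000/1000) = 3°C.
ISA deviation = 20 − 3 = +17°C.
Density altitude = 6000 + 120 × (17) = 8040 ft.

8040 ft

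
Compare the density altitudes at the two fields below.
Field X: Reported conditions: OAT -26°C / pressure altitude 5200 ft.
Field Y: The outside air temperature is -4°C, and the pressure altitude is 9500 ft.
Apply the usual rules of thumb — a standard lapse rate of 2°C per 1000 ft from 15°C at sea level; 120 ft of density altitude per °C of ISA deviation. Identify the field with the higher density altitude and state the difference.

Field Y by 7972 ft

Field X: ISA temp = 4.6°C, deviation -30.6°C, DA = 5200 + 120 × (-30.6) = 1528 ft.
Field Y: ISA temp = -4°C, deviation 0°C, DA = 9500 + 120 × 0 = 9500 ft.
Field Y is higher by 9500 − 1528 = 7972 ft.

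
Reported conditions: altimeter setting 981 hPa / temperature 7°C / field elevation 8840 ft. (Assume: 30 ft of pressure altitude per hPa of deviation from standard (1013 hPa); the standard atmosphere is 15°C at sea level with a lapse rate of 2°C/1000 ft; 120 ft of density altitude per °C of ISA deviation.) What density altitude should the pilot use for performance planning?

Pressure altitude = 8840 + (1013 − 981) × 30 = 8840 + (+960) = 9800 ft.
ISA temperature at 9800 ft = 15 − 2 × (9800/1000) = -4.6°C.
ISA deviation = 7 − (-4.6) = +11.6°C.
Density altitude = 9800 + 120 × (11.6) = 11192 ft.

11192 ft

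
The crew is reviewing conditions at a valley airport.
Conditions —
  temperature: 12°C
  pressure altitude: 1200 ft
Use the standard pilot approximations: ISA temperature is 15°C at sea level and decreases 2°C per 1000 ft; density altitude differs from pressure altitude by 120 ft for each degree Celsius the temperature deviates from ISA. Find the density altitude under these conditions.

1128 ft

ISA temperature at 1200 ft = 15 − 2 × (1200/1000) = 12.6°C.
ISA deviation = 12 − 12.6 = -0.6°C.
Density altitude = 1200 + 120 × (-0.6) = 1200 + (-72) = 1128 ft.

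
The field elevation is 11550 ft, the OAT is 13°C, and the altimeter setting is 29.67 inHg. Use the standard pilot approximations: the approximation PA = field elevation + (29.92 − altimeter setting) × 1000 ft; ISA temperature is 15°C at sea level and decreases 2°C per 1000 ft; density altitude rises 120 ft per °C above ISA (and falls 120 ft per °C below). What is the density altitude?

Pressure altitude = 11550 + (29.92 − 29.67) × 1000 = 11550 + (+250) = 11800 ft.
ISA temperature at 11800 ft = 15 − 2 × (11800/1000) = -8.6°C.
ISA deviation = 13 − (-8.6) = +21.6°C.
Density altitude = 11800 + 120 × (21.6) = 14392 ft.

14392 ft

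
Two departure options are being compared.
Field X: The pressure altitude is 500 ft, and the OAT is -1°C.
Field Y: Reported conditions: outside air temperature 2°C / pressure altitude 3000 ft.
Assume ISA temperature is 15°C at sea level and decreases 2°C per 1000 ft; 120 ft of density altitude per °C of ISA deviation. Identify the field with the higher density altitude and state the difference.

Field X: ISA temp = 14°C, deviation -15°C, DA = 500 + 120 × (-15) = -1300 ft.
Field Y: ISA temp = 9°C, deviation -7°C, DA = 3000 + 120 × (-7) = 2160 ft.
Field Y is higher by 2160 − (-1300) = 3460 ft.

Field Y by 3460 ft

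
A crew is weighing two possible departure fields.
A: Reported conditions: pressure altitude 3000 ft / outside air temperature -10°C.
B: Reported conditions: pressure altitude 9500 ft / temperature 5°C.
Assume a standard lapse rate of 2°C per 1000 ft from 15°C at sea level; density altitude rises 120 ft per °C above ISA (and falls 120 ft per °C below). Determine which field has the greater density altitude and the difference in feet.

A: ISA temp = 9°C, deviation -19°C, DA = 3000 + 120 × (-19) = 720 ft.
B: ISA temp = -4°C, deviation +9°C, DA = 9500 + 120 × 9 = 10580 ft.
B is higher by 10580 − 720 = 9860 ft.

B by 9860 ft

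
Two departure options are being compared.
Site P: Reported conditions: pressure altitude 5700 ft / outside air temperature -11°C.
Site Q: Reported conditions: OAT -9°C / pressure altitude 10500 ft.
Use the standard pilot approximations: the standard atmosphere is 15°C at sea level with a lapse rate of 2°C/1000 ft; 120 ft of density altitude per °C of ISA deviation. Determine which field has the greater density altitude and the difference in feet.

Site Q by 6192 ft

Site P: ISA temp = 3.6°C, deviation -14.6°C, DA = 5700 + 120 × (-14.6) = 3948 ft.
Site Q: ISA temp = -6°C, deviation -3°C, DA = 10500 + 120 × (-3) = 10140 ft.
Site Q is higher by 10140 − 3948 = 6192 ft.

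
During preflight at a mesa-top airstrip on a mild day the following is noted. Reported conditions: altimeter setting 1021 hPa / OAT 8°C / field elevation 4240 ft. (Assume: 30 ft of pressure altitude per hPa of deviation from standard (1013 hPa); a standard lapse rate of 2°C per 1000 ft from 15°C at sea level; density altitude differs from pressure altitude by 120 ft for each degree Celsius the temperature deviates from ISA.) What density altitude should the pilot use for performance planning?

Pressure altitude = 4240 + (1013 − 1021) × 30 = 4240 + (-240) = 4000 ft.
ISA temperature at 4000 ft = 15 − 2 × (4000/1000) = 7°C.
ISA deviation = 8 − 7 = +1°C.
Density altitude = 4000 + 120 × (1) = 4120 ft.

4120 ft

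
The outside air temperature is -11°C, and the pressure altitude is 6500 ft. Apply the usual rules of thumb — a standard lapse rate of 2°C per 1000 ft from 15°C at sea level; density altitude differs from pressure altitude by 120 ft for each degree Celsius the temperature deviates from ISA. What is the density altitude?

ISA temperature at 6500 ft = 15 − 2 × (6500/1000) = 2°C.
ISA deviation = -11 − 2 = -13°C.
Density altitude = 6500 + 120 × (-13) = 6500 + (-1560) = 4940 ft.

4940 ft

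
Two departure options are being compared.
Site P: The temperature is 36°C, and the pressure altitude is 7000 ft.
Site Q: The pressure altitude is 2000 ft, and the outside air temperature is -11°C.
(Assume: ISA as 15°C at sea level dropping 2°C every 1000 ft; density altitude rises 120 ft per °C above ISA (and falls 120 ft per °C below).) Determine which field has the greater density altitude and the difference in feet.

Site P: ISA temp = 1°C, deviation +35°C, DA = 7000 + 120 × 35 = 11200 ft.
Site Q: ISA temp = 11°C, deviation -22°C, DA = 2000 + 120 × (-22) = -640 ft.
Site P is higher by 11200 − (-640) = 11840 ft.

Site P by 11840 ft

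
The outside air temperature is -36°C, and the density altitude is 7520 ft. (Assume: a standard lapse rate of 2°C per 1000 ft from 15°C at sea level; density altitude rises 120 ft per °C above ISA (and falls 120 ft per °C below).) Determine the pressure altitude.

DA = PA + 120 × (OAT − (15 − 2·PA/1000)) = PA + 120·OAT − 1800 + 0.24·PA = 1.24·PA + 120·OAT − 1800.
So 1.24·PA = 7520 − 120 × (-36) + 1800 = 13640.
PA = 13640 / 1.24 = 11000 ft.

11000 ft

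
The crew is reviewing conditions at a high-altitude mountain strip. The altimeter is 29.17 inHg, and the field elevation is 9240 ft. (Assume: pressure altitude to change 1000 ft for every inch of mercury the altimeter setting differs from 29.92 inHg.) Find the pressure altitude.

Pressure correction = (29.92 − 29.17) × 1000 = +750 ft.
Pressure altitude = 9240 + (+750) = 9990 ft.

9990 ft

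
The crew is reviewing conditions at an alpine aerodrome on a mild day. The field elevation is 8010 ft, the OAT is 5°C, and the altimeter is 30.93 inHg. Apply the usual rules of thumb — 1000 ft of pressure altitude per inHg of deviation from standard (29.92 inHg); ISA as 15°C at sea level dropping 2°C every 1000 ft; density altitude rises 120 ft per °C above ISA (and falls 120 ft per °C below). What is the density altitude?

7480 ft

Pressure altitude = 8010 + (29.92 − 30.93) × 1000 = 8010 + (-1010) = 7000 ft.
ISA temperature at 7000 ft = 15 − 2 × (7000/1000) = 1°C.
ISA deviation = 5 − 1 = +4°C.
Density altitude = 7000 + 120 × (4) = 7480 ft.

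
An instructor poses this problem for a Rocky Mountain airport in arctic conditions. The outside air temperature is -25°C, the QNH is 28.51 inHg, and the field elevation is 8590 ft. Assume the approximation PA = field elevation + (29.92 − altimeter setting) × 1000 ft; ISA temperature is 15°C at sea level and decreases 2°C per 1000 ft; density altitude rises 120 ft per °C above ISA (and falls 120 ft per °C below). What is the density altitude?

7600 ft

Pressure altitude = 8590 + (29.92 − 28.51) × 1000 = 8590 + (+1410) = 10000 ft.
ISA temperature at 10000 ft = 15 − 2 × (10000/1000) = -5°C.
ISA deviation = -25 − (-5) = -20°C.
Density altitude = 10000 + 120 × (-20) = 7600 ft.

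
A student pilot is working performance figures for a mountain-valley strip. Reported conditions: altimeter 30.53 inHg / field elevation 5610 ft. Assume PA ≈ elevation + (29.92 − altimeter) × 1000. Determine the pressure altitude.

Pressure correction = (29.92 − 30.53) × 1000 = -610 ft.
Pressure altitude = 5610 + (-610) = 5000 ft.

5000 ft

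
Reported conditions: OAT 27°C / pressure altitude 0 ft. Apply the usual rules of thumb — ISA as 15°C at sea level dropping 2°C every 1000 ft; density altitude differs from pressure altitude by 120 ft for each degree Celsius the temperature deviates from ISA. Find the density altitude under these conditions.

1440 ft

ISA temperature at 0 ft = 15 − 2 × (0/1000) = 15°C.
ISA deviation = 27 − 15 = +12°C.
Density altitude = 0 + 120 × (12) = 0 + (+1440) = 1440 ft.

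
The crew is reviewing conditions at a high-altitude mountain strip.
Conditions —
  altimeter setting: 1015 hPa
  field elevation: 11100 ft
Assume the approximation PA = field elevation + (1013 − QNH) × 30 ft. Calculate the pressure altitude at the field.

Pressure correction = (1013 − 1015) × 30 = -60 ft.
Pressure altitude = 11100 + (-60) = 11040 ft.

11040 ft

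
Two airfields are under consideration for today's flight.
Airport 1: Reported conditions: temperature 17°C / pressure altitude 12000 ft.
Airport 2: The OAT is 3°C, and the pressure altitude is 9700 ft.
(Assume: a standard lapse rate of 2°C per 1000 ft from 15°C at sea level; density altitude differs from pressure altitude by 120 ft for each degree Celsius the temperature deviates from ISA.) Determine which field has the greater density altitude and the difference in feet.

Airport 1: ISA temp = -9°C, deviation +26°C, DA = 12000 + 120 × 26 = 15120 ft.
Airport 2: ISA temp = -4.4°C, deviation +7.4°C, DA = 9700 + 120 × 7.4 = 10588 ft.
Airport 1 is higher by 15120 − 10588 = 4532 ft.

Airport 1 by 4532 ft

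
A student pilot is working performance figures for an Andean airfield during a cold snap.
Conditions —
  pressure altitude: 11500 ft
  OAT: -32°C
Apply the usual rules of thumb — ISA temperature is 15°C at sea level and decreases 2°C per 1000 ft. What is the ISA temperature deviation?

ISA temperature at 11500 ft = 15 − 2 × (11500/1000) = -8°C.
Deviation = OAT − ISA = -32 − (-8) = -24°C.

ISA-24°C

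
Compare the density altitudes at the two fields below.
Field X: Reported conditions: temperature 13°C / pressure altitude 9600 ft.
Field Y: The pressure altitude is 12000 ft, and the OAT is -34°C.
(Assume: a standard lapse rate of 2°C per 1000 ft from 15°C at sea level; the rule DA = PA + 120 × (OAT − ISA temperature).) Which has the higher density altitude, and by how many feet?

Field X by 2664 ft

Field X: ISA temp = -4.2°C, deviation +17.2°C, DA = 9600 + 120 × 17.2 = 11664 ft.
Field Y: ISA temp = -9°C, deviation -25°C, DA = 12000 + 120 × (-25) = 9000 ft.
Field X is higher by 11664 − 9000 = 2664 ft.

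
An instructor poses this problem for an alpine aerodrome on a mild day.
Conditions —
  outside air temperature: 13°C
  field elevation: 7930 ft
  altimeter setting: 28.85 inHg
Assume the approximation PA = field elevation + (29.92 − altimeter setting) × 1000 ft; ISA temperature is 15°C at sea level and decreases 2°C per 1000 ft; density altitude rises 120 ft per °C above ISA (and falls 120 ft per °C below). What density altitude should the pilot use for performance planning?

Pressure altitude = 7930 + (29.92 − 28.85) × 1000 = 7930 + (+1070) = 9000 ft.
ISA temperature at 9000 ft = 15 − 2 × (9000/1000) = -3°C.
ISA deviation = 13 − (-3) = +16°C.
Density altitude = 9000 + 120 × (16) = 10920 ft.

10920 ft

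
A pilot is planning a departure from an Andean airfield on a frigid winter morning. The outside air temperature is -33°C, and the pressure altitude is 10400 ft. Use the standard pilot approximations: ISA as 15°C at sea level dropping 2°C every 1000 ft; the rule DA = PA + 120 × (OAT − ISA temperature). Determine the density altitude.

ISA temperature at 10400 ft = 15 − 2 × (10400/1000) = -5.8°C.
ISA deviation = -33 − (-5.8) = -27.2°C.
Density altitude = 10400 + 120 × (-27.2) = 10400 + (-3264) = 7136 ft.

7136 ft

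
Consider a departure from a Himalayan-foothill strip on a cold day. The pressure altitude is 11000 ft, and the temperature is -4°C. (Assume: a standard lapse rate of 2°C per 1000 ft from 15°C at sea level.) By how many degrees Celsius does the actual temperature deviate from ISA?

ISA temperature at 11000 ft = 15 − 2 × (11000/1000) = -7°C.
Deviation = OAT − ISA = -4 − (-7) = +3°C.

ISA+3°C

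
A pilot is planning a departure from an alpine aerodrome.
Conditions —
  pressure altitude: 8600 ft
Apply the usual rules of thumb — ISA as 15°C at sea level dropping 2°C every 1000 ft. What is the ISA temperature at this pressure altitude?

ISA temperature = 15 − 2 × (8600/1000) = 15 − 17.2 = -2.2°C.

-2.2°C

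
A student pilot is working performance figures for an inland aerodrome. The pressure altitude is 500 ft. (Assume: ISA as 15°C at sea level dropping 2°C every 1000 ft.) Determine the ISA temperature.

ISA temperature = 15 − 2 × (500/1000) = 15 − 1 = 14°C.

14°C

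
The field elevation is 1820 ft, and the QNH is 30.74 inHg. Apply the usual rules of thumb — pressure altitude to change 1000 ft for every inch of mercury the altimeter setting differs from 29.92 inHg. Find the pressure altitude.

Pressure correction = (29.92 − 30.74) × 1000 = -820 ft.
Pressure altitude = 1820 + (-820) = 1000 ft.

1000 ft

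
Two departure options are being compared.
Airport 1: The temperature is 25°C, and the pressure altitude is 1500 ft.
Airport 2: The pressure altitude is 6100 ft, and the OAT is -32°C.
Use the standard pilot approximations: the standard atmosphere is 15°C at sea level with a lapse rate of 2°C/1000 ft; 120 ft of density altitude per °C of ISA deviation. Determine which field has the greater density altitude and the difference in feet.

Airport 1 by 1136 ft

Airport 1: ISA temp = 12°C, deviation +13°C, DA = 1500 + 120 × 13 = 3060 ft.
Airport 2: ISA temp = 2.8°C, deviation -34.8°C, DA = 6100 + 120 × (-34.8) = 1924 ft.
Airport 1 is higher by 3060 − 1924 = 1136 ft.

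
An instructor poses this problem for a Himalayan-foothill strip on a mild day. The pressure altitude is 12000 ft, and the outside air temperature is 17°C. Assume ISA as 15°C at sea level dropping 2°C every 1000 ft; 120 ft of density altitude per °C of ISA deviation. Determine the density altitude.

ISA temperature at 12000 ft = 15 − 2 × (12000/1000) = -9°C.
ISA deviation = 17 − (-9) = +26°C.
Density altitude = 12000 + 120 × (26) = 12000 + (+3120) = 15120 ft.

15120 ft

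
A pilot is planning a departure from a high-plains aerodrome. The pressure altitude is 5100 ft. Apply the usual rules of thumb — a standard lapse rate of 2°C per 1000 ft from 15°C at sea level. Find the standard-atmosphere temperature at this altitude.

ISA temperature = 15 − 2 × (5100/1000) = 15 − 10.2 = 4.8°C.

4.8°C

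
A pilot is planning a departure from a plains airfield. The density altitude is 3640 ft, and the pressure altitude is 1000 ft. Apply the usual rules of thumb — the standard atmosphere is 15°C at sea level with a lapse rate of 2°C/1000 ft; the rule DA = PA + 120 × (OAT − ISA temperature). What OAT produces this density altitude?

35°C

Density altitude − pressure altitude = 3640 − 1000 = +2640 ft.
At 120 ft/°C that is an ISA deviation of 2640/120 = +22°C.
ISA temperature at 1000 ft = 15 − 2 × (1000/1000) = 13°C.
OAT = ISA + deviation = 13 + (+22) = 35°C.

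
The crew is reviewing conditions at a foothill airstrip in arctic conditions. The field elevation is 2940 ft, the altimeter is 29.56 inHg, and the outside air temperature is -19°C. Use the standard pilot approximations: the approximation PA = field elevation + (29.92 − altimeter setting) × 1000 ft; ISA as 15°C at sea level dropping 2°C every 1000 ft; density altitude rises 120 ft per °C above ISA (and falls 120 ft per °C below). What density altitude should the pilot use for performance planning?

12 ft

Pressure altitude = 2940 + (29.92 − 29.56) × 1000 = 2940 + (+360) = 3300 ft.
ISA temperature at 3300 ft = 15 − 2 × (3300/1000) = 8.4°C.
ISA deviation = -19 − 8.4 = -27.4°C.
Density altitude = 3300 + 120 × (-27.4) = 12 ft.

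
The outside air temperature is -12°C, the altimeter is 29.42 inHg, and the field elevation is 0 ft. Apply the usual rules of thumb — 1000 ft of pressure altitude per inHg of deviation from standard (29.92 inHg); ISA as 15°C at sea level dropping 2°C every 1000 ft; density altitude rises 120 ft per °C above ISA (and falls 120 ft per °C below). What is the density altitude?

-2620 ft

Pressure altitude = 0 + (29.92 − 29.42) × 1000 = 0 + (+500) = 500 ft.
ISA temperature at 500 ft = 15 − 2 × (500/1000) = 14°C.
ISA deviation = -12 − 14 = -26°C.
Density altitude = 500 + 120 × (-26) = -2620 ft.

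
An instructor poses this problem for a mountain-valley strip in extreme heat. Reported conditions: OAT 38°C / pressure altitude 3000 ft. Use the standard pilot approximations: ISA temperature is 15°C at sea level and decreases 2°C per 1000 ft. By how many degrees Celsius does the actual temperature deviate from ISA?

ISA temperature at 3000 ft = 15 − 2 × (3000/1000) = 9°C.
Deviation = OAT − ISA = 38 − 9 = +29°C.

ISA+29°C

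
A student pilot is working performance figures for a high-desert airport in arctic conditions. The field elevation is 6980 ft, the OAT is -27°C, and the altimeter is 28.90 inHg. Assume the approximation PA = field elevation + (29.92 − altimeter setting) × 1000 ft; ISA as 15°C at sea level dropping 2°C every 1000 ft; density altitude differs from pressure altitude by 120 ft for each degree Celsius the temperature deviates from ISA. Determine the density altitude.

Pressure altitude = 6980 + (29.92 − 28.90) × 1000 = 6980 + (+1020) = 8000 ft.
ISA temperature at 8000 ft = 15 − 2 × (8000/1000) = -1°C.
ISA deviation = -27 − (-1) = -26°C.
Density altitude = 8000 + 120 × (-26) = 4880 ft.

4880 ft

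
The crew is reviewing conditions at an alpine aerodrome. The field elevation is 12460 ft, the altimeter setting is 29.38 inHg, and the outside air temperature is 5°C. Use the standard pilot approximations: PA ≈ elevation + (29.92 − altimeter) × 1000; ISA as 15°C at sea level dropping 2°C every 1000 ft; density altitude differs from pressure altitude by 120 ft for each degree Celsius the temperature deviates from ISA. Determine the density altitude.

14920 ft

Pressure altitude = 12460 + (29.92 − 29.38) × 1000 = 12460 + (+540) = 13000 ft.
ISA temperature at 13000 ft = 15 − 2 × (13000/1000) = -11°C.
ISA deviation = 5 − (-11) = +16°C.
Density altitude = 13000 + 120 × (16) = 14920 ft.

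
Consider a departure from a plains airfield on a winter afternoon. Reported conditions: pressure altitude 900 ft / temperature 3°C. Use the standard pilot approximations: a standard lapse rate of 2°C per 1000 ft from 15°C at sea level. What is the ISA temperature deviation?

ISA temperature at 900 ft = 15 − 2 × (900/1000) = 13.2°C.
Deviation = OAT − ISA = 3 − 13.2 = -10.2°C.

ISA-10.2°C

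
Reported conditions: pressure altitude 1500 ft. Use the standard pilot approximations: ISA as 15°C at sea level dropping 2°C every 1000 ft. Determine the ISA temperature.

ISA temperature = 15 − 2 × (1500/1000) = 15 − 3 = 12°C.

12°C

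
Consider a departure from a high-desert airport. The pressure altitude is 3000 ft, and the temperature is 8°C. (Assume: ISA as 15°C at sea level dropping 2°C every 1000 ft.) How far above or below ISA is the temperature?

ISA temperature at 3000 ft = 15 − 2 × (3000/1000) = 9°C.
Deviation = OAT − ISA = 8 − 9 = -1°C.

ISA-1°C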